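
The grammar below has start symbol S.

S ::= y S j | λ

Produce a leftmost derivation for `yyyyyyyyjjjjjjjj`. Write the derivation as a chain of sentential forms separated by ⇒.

S⇒ySj⇒yySjj⇒yyySjjj⇒yyyySjjjj⇒yyyyySjjjjj⇒yyyyyySjjjjjj⇒yyyyyyySjjjjjjj⇒yyyyyyyySjjjjjjjj⇒yyyyyyyyjjjjjjjj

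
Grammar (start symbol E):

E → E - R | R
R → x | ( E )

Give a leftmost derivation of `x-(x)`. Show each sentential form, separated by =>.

E => E-R => R-R => x-R => x-(E) => x-(R) => x-(x)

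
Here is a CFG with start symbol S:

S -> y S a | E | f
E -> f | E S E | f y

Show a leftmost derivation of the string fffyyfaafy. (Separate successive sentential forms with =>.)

S => E => ESE => ESESE => fSESE => ffESE => fffSE => fffySaE => fffyySaaE => fffyyfaaE => fffyyfaafy

S => E   [S -> E]
E => ESE   [E -> E S E]
ESE => ESESE   [E -> E S E]
ESESE => fSESE   [E -> f]
fSESE => ffESE   [S -> f]
ffESE => fffSE   [E -> f]
fffSE => fffySaE   [S -> y S a]
fffySaE => fffyySaaE   [S -> y S a]
fffyySaaE => fffyyfaaE   [S -> f]
fffyyfaaE => fffyyfaafy   [E -> f y]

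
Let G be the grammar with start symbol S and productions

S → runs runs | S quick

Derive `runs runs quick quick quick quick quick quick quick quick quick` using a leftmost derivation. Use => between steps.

S => S quick   [S → S quick]
S quick => S quick quick   [S → S quick]
S quick quick => S quick quick quick   [S → S quick]
S quick quick quick => S quick quick quick quick   [S → S quick]
S quick quick quick quick => S quick quick quick quick quick   [S → S quick]
S quick quick quick quick quick => S quick quick quick quick quick quick   [S → S quick]
S quick quick quick quick quick quick => S quick quick quick quick quick quick quick   [S → S quick]
S quick quick quick quick quick quick quick => S quick quick quick quick quick quick quick quick   [S → S quick]
S quick quick quick quick quick quick quick quick => S quick quick quick quick quick quick quick quick quick   [S → S quick]
S quick quick quick quick quick quick quick quick quick => runs runs quick quick quick quick quick quick quick quick quick   [S → runs runs]

S => S quick => S quick quick => S quick quick quick => S quick quick quick quick => S quick quick quick quick quick => S quick quick quick quick quick quick => S quick quick quick quick quick quick quick => S quick quick quick quick quick quick quick quick => S quick quick quick quick quick quick quick quick quick => runs runs quick quick quick quick quick quick quick quick quick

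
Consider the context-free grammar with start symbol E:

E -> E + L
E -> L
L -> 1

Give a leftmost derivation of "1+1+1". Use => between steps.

E=>E+L=>E+L+L=>L+L+L=>1+L+L=>1+1+L=>1+1+1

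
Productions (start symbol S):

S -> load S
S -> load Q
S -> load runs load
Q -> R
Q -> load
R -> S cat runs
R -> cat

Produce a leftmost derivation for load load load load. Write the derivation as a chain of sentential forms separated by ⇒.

S ⇒ load S ⇒ load load S ⇒ load load load Q ⇒ load load load load

S ⇒ load S   [S -> load S]
load S ⇒ load load S   [S -> load S]
load load S ⇒ load load load Q   [S -> load Q]
load load load Q ⇒ load load load load   [Q -> load]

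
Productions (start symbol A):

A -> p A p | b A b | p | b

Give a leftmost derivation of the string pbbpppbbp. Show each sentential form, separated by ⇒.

A⇒pAp⇒pbAbp⇒pbbAbbp⇒pbbpApbbp⇒pbbpppbbp

A ⇒ pAp   [A -> p A p]
pAp ⇒ pbAbp   [A -> b A b]
pbAbp ⇒ pbbAbbp   [A -> b A b]
pbbAbbp ⇒ pbbpApbbp   [A -> p A p]
pbbpApbbp ⇒ pbbpppbbp   [A -> p]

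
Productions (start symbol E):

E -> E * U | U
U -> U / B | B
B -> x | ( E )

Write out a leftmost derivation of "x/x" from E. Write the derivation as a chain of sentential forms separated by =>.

E=>U=>U/B=>B/B=>x/B=>x/x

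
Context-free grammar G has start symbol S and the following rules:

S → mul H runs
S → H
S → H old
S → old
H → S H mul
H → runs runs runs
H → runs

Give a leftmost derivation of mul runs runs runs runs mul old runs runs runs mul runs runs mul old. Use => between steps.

S => H old => S H mul old => mul H runs H mul old => mul S H mul runs H mul old => mul H old H mul runs H mul old => mul S H mul old H mul runs H mul old => mul H H mul old H mul runs H mul old => mul runs H mul old H mul runs H mul old => mul runs runs runs runs mul old H mul runs H mul old => mul runs runs runs runs mul old runs runs runs mul runs H mul old => mul runs runs runs runs mul old runs runs runs mul runs runs mul old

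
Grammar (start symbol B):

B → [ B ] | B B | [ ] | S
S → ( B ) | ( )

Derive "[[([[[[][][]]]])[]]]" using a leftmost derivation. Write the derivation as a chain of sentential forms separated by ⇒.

B ⇒ [B] ⇒ [[B]] ⇒ [[BB]] ⇒ [[SB]] ⇒ [[(B)B]] ⇒ [[([B])B]] ⇒ [[([[B]])B]] ⇒ [[([[[B]]])B]] ⇒ [[([[[BB]]])B]] ⇒ [[([[[[]B]]])B]] ⇒ [[([[[[]BB]]])B]] ⇒ [[([[[[][]B]]])B]] ⇒ [[([[[[][][]]]])B]] ⇒ [[([[[[][][]]]])[]]]

B ⇒ [B]   [B → [ B ]]
[B] ⇒ [[B]]   [B → [ B ]]
[[B]] ⇒ [[BB]]   [B → B B]
[[BB]] ⇒ [[SB]]   [B → S]
[[SB]] ⇒ [[(B)B]]   [S → ( B )]
[[(B)B]] ⇒ [[([B])B]]   [B → [ B ]]
[[([B])B]] ⇒ [[([[B]])B]]   [B → [ B ]]
[[([[B]])B]] ⇒ [[([[[B]]])B]]   [B → [ B ]]
[[([[[B]]])B]] ⇒ [[([[[BB]]])B]]   [B → B B]
[[([[[BB]]])B]] ⇒ [[([[[[]B]]])B]]   [B → [ ]]
[[([[[[]B]]])B]] ⇒ [[([[[[]BB]]])B]]   [B → B B]
[[([[[[]BB]]])B]] ⇒ [[([[[[][]B]]])B]]   [B → [ ]]
[[([[[[][]B]]])B]] ⇒ [[([[[[][][]]]])B]]   [B → [ ]]
[[([[[[][][]]]])B]] ⇒ [[([[[[][][]]]])[]]]   [B → [ ]]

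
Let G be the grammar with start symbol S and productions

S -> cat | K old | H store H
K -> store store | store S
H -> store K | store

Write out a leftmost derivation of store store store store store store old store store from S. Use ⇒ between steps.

S ⇒ H store H ⇒ store K store H ⇒ store store S store H ⇒ store store K old store H ⇒ store store store S old store H ⇒ store store store H store H old store H ⇒ store store store store store H old store H ⇒ store store store store store store old store H ⇒ store store store store store store old store store

S ⇒ H store H   [S -> H store H]
H store H ⇒ store K store H   [H -> store K]
store K store H ⇒ store store S store H   [K -> store S]
store store S store H ⇒ store store K old store H   [S -> K old]
store store K old store H ⇒ store store store S old store H   [K -> store S]
store store store S old store H ⇒ store store store H store H old store H   [S -> H store H]
store store store H store H old store H ⇒ store store store store store H old store H   [H -> store]
store store store store store H old store H ⇒ store store store store store store old store H   [H -> store]
store store store store store store old store H ⇒ store store store store store store old store store   [H -> store]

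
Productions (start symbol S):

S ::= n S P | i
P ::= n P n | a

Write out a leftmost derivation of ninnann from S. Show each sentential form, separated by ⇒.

S⇒nSP⇒niP⇒ninPn⇒ninnPnn⇒ninnann

S ⇒ nSP   [S ::= n S P]
nSP ⇒ niP   [S ::= i]
niP ⇒ ninPn   [P ::= n P n]
ninPn ⇒ ninnPnn   [P ::= n P n]
ninnPnn ⇒ ninnann   [P ::= a]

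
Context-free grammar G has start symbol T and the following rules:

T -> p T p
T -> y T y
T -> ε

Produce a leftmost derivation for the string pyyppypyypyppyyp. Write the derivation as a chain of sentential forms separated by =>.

T=>pTp=>pyTyp=>pyyTyyp=>pyypTpyyp=>pyyppTppyyp=>pyyppyTyppyyp=>pyyppypTpyppyyp=>pyyppypyTypyppyyp=>pyyppypyypyppyyp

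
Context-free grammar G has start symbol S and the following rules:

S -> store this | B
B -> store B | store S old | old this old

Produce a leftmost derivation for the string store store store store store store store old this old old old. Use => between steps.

S => B => store B => store store S old => store store B old => store store store B old => store store store store B old => store store store store store B old => store store store store store store S old old => store store store store store store B old old => store store store store store store store B old old => store store store store store store store old this old old old

S => B   [S -> B]
B => store B   [B -> store B]
store B => store store S old   [B -> store S old]
store store S old => store store B old   [S -> B]
store store B old => store store store B old   [B -> store B]
store store store B old => store store store store B old   [B -> store B]
store store store store B old => store store store store store B old   [B -> store B]
store store store store store B old => store store store store store store S old old   [B -> store S old]
store store store store store store S old old => store store store store store store B old old   [S -> B]
store store store store store store B old old => store store store store store store store B old old   [B -> store B]
store store store store store store store B old old => store store store store store store store old this old old old   [B -> old this old]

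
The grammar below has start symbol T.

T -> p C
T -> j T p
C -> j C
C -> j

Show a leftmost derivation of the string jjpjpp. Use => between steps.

T => jTp => jjTpp => jjpCpp => jjpjpp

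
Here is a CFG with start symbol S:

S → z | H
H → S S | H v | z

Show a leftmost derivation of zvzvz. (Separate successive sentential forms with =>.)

S=>H=>SS=>HS=>HvS=>SSvS=>HSvS=>HvSvS=>zvSvS=>zvzvS=>zvzvz

S => H   [S → H]
H => SS   [H → S S]
SS => HS   [S → H]
HS => HvS   [H → H v]
HvS => SSvS   [H → S S]
SSvS => HSvS   [S → H]
HSvS => HvSvS   [H → H v]
HvSvS => zvSvS   [H → z]
zvSvS => zvzvS   [S → z]
zvzvS => zvzvz   [S → z]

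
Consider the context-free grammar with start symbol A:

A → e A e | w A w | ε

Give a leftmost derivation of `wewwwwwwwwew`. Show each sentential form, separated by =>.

A => wAw => weAew => wewAwew => wewwAwwew => wewwwAwwwew => wewwwwAwwwwew => wewwwwwwwwew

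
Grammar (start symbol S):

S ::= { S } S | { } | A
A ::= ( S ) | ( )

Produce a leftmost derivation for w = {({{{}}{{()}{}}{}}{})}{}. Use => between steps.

S => {S}S => {A}S => {(S)}S => {({S}S)}S => {({{S}S}S)}S => {({{{}}S}S)}S => {({{{}}{S}S}S)}S => {({{{}}{{S}S}S}S)}S => {({{{}}{{A}S}S}S)}S => {({{{}}{{()}S}S}S)}S => {({{{}}{{()}{}}S}S)}S => {({{{}}{{()}{}}{}}S)}S => {({{{}}{{()}{}}{}}{})}S => {({{{}}{{()}{}}{}}{})}{}

S => {S}S   [S ::= { S } S]
{S}S => {A}S   [S ::= A]
{A}S => {(S)}S   [A ::= ( S )]
{(S)}S => {({S}S)}S   [S ::= { S } S]
{({S}S)}S => {({{S}S}S)}S   [S ::= { S } S]
{({{S}S}S)}S => {({{{}}S}S)}S   [S ::= { }]
{({{{}}S}S)}S => {({{{}}{S}S}S)}S   [S ::= { S } S]
{({{{}}{S}S}S)}S => {({{{}}{{S}S}S}S)}S   [S ::= { S } S]
{({{{}}{{S}S}S}S)}S => {({{{}}{{A}S}S}S)}S   [S ::= A]
{({{{}}{{A}S}S}S)}S => {({{{}}{{()}S}S}S)}S   [A ::= ( )]
{({{{}}{{()}S}S}S)}S => {({{{}}{{()}{}}S}S)}S   [S ::= { }]
{({{{}}{{()}{}}S}S)}S => {({{{}}{{()}{}}{}}S)}S   [S ::= { }]
{({{{}}{{()}{}}{}}S)}S => {({{{}}{{()}{}}{}}{})}S   [S ::= { }]
{({{{}}{{()}{}}{}}{})}S => {({{{}}{{()}{}}{}}{})}{}   [S ::= { }]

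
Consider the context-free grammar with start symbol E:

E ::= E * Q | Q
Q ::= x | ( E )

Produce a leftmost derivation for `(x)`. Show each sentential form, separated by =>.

E => Q => (E) => (Q) => (x)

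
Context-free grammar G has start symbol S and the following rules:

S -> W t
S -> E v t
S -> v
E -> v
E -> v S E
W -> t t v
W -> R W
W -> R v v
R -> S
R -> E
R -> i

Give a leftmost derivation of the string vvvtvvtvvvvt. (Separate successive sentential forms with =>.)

S => Evt   [S -> E v t]
Evt => vSEvt   [E -> v S E]
vSEvt => vWtEvt   [S -> W t]
vWtEvt => vRvvtEvt   [W -> R v v]
vRvvtEvt => vSvvtEvt   [R -> S]
vSvvtEvt => vEvtvvtEvt   [S -> E v t]
vEvtvvtEvt => vvvtvvtEvt   [E -> v]
vvvtvvtEvt => vvvtvvtvSEvt   [E -> v S E]
vvvtvvtvSEvt => vvvtvvtvvEvt   [S -> v]
vvvtvvtvvEvt => vvvtvvtvvvvt   [E -> v]

S => Evt => vSEvt => vWtEvt => vRvvtEvt => vSvvtEvt => vEvtvvtEvt => vvvtvvtEvt => vvvtvvtvSEvt => vvvtvvtvvEvt => vvvtvvtvvvvt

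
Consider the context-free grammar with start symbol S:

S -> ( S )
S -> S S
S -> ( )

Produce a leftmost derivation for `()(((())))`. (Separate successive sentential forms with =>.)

S => SS   [S -> S S]
SS => ()S   [S -> ( )]
()S => ()(S)   [S -> ( S )]
()(S) => ()((S))   [S -> ( S )]
()((S)) => ()(((S)))   [S -> ( S )]
()(((S))) => ()(((())))   [S -> ( )]

S => SS => ()S => ()(S) => ()((S)) => ()(((S))) => ()(((())))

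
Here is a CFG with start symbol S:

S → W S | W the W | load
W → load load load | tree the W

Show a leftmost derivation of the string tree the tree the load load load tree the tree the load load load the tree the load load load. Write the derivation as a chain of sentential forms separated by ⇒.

S ⇒ W S ⇒ tree the W S ⇒ tree the tree the W S ⇒ tree the tree the load load load S ⇒ tree the tree the load load load W the W ⇒ tree the tree the load load load tree the W the W ⇒ tree the tree the load load load tree the tree the W the W ⇒ tree the tree the load load load tree the tree the load load load the W ⇒ tree the tree the load load load tree the tree the load load load the tree the W ⇒ tree the tree the load load load tree the tree the load load load the tree the load load load

S ⇒ W S   [S → W S]
W S ⇒ tree the W S   [W → tree the W]
tree the W S ⇒ tree the tree the W S   [W → tree the W]
tree the tree the W S ⇒ tree the tree the load load load S   [W → load load load]
tree the tree the load load load S ⇒ tree the tree the load load load W the W   [S → W the W]
tree the tree the load load load W the W ⇒ tree the tree the load load load tree the W the W   [W → tree the W]
tree the tree the load load load tree the W the W ⇒ tree the tree the load load load tree the tree the W the W   [W → tree the W]
tree the tree the load load load tree the tree the W the W ⇒ tree the tree the load load load tree the tree the load load load the W   [W → load load load]
tree the tree the load load load tree the tree the load load load the W ⇒ tree the tree the load load load tree the tree the load load load the tree the W   [W → tree the W]
tree the tree the load load load tree the tree the load load load the tree the W ⇒ tree the tree the load load load tree the tree the load load load the tree the load load load   [W → load load load]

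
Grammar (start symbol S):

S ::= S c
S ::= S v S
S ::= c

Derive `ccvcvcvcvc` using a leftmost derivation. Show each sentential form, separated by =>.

S => SvS => SvSvS => SvSvSvS => ScvSvSvS => ccvSvSvS => ccvSvSvSvS => ccvcvSvSvS => ccvcvcvSvS => ccvcvcvcvS => ccvcvcvcvc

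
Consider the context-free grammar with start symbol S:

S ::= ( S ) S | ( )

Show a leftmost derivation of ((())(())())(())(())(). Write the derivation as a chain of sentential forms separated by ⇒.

S ⇒ (S)S   [S ::= ( S ) S]
(S)S ⇒ ((S)S)S   [S ::= ( S ) S]
((S)S)S ⇒ ((())S)S   [S ::= ( )]
((())S)S ⇒ ((())(S)S)S   [S ::= ( S ) S]
((())(S)S)S ⇒ ((())(())S)S   [S ::= ( )]
((())(())S)S ⇒ ((())(())())S   [S ::= ( )]
((())(())())S ⇒ ((())(())())(S)S   [S ::= ( S ) S]
((())(())())(S)S ⇒ ((())(())())(())S   [S ::= ( )]
((())(())())(())S ⇒ ((())(())())(())(S)S   [S ::= ( S ) S]
((())(())())(())(S)S ⇒ ((())(())())(())(())S   [S ::= ( )]
((())(())())(())(())S ⇒ ((())(())())(())(())()   [S ::= ( )]

S⇒(S)S⇒((S)S)S⇒((())S)S⇒((())(S)S)S⇒((())(())S)S⇒((())(())())S⇒((())(())())(S)S⇒((())(())())(())S⇒((())(())())(())(S)S⇒((())(())())(())(())S⇒((())(())())(())(())()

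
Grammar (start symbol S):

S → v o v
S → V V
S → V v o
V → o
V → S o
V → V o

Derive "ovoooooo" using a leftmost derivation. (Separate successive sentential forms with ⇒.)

S ⇒ VV   [S → V V]
VV ⇒ SoV   [V → S o]
SoV ⇒ VvooV   [S → V v o]
VvooV ⇒ ovooV   [V → o]
ovooV ⇒ ovooSo   [V → S o]
ovooSo ⇒ ovooVVo   [S → V V]
ovooVVo ⇒ ovoooVo   [V → o]
ovoooVo ⇒ ovoooVoo   [V → V o]
ovoooVoo ⇒ ovoooooo   [V → o]

S⇒VV⇒SoV⇒VvooV⇒ovooV⇒ovooSo⇒ovooVVo⇒ovoooVo⇒ovoooVoo⇒ovoooooo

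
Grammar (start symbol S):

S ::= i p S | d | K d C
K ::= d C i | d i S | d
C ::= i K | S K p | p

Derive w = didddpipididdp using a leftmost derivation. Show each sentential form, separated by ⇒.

S⇒KdC⇒diSdC⇒diKdCdC⇒didCidCdC⇒didSKpidCdC⇒diddKpidCdC⇒didddCipidCdC⇒didddpipidCdC⇒didddpipidiKdC⇒didddpipididdC⇒didddpipididdp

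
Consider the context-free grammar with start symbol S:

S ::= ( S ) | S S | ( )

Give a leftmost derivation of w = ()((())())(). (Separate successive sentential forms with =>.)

S=>SS=>()S=>()SS=>()(S)S=>()(SS)S=>()((S)S)S=>()((())S)S=>()((())())S=>()((())())()

S => SS   [S ::= S S]
SS => ()S   [S ::= ( )]
()S => ()SS   [S ::= S S]
()SS => ()(S)S   [S ::= ( S )]
()(S)S => ()(SS)S   [S ::= S S]
()(SS)S => ()((S)S)S   [S ::= ( S )]
()((S)S)S => ()((())S)S   [S ::= ( )]
()((())S)S => ()((())())S   [S ::= ( )]
()((())())S => ()((())())()   [S ::= ( )]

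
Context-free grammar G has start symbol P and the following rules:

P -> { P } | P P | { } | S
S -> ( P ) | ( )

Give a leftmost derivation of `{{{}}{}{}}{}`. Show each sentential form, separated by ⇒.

P ⇒ PP   [P -> P P]
PP ⇒ {P}P   [P -> { P }]
{P}P ⇒ {PP}P   [P -> P P]
{PP}P ⇒ {{P}P}P   [P -> { P }]
{{P}P}P ⇒ {{{}}P}P   [P -> { }]
{{{}}P}P ⇒ {{{}}PP}P   [P -> P P]
{{{}}PP}P ⇒ {{{}}{}P}P   [P -> { }]
{{{}}{}P}P ⇒ {{{}}{}{}}P   [P -> { }]
{{{}}{}{}}P ⇒ {{{}}{}{}}{}   [P -> { }]

P⇒PP⇒{P}P⇒{PP}P⇒{{P}P}P⇒{{{}}P}P⇒{{{}}PP}P⇒{{{}}{}P}P⇒{{{}}{}{}}P⇒{{{}}{}{}}{}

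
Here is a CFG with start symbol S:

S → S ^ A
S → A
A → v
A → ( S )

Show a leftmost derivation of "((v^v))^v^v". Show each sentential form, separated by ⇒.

S ⇒ S^A   [S → S ^ A]
S^A ⇒ S^A^A   [S → S ^ A]
S^A^A ⇒ A^A^A   [S → A]
A^A^A ⇒ (S)^A^A   [A → ( S )]
(S)^A^A ⇒ (A)^A^A   [S → A]
(A)^A^A ⇒ ((S))^A^A   [A → ( S )]
((S))^A^A ⇒ ((S^A))^A^A   [S → S ^ A]
((S^A))^A^A ⇒ ((A^A))^A^A   [S → A]
((A^A))^A^A ⇒ ((v^A))^A^A   [A → v]
((v^A))^A^A ⇒ ((v^v))^A^A   [A → v]
((v^v))^A^A ⇒ ((v^v))^v^A   [A → v]
((v^v))^v^A ⇒ ((v^v))^v^v   [A → v]

S⇒S^A⇒S^A^A⇒A^A^A⇒(S)^A^A⇒(A)^A^A⇒((S))^A^A⇒((S^A))^A^A⇒((A^A))^A^A⇒((v^A))^A^A⇒((v^v))^A^A⇒((v^v))^v^A⇒((v^v))^v^v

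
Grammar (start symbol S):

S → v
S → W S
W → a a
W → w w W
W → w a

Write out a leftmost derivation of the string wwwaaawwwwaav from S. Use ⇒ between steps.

S⇒WS⇒wwWS⇒wwwaS⇒wwwaWS⇒wwwaaaS⇒wwwaaaWS⇒wwwaaawwWS⇒wwwaaawwwwWS⇒wwwaaawwwwaaS⇒wwwaaawwwwaav

S ⇒ WS   [S → W S]
WS ⇒ wwWS   [W → w w W]
wwWS ⇒ wwwaS   [W → w a]
wwwaS ⇒ wwwaWS   [S → W S]
wwwaWS ⇒ wwwaaaS   [W → a a]
wwwaaaS ⇒ wwwaaaWS   [S → W S]
wwwaaaWS ⇒ wwwaaawwWS   [W → w w W]
wwwaaawwWS ⇒ wwwaaawwwwWS   [W → w w W]
wwwaaawwwwWS ⇒ wwwaaawwwwaaS   [W → a a]
wwwaaawwwwaaS ⇒ wwwaaawwwwaav   [S → v]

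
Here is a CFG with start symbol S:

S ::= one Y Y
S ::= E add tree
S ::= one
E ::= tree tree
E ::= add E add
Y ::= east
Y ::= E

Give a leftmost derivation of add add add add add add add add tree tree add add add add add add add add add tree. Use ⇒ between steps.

S ⇒ E add tree ⇒ add E add add tree ⇒ add add E add add add tree ⇒ add add add E add add add add tree ⇒ add add add add E add add add add add tree ⇒ add add add add add E add add add add add add tree ⇒ add add add add add add E add add add add add add add tree ⇒ add add add add add add add E add add add add add add add add tree ⇒ add add add add add add add add E add add add add add add add add add tree ⇒ add add add add add add add add tree tree add add add add add add add add add tree

S ⇒ E add tree   [S ::= E add tree]
E add tree ⇒ add E add add tree   [E ::= add E add]
add E add add tree ⇒ add add E add add add tree   [E ::= add E add]
add add E add add add tree ⇒ add add add E add add add add tree   [E ::= add E add]
add add add E add add add add tree ⇒ add add add add E add add add add add tree   [E ::= add E add]
add add add add E add add add add add tree ⇒ add add add add add E add add add add add add tree   [E ::= add E add]
add add add add add E add add add add add add tree ⇒ add add add add add add E add add add add add add add tree   [E ::= add E add]
add add add add add add E add add add add add add add tree ⇒ add add add add add add add E add add add add add add add add tree   [E ::= add E add]
add add add add add add add E add add add add add add add add tree ⇒ add add add add add add add add E add add add add add add add add add tree   [E ::= add E add]
add add add add add add add add E add add add add add add add add add tree ⇒ add add add add add add add add tree tree add add add add add add add add add tree   [E ::= tree tree]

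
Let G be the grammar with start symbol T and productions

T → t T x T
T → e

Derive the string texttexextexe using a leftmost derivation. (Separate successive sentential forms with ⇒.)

T ⇒ tTxT   [T → t T x T]
tTxT ⇒ texT   [T → e]
texT ⇒ textTxT   [T → t T x T]
textTxT ⇒ texttTxTxT   [T → t T x T]
texttTxTxT ⇒ texttexTxT   [T → e]
texttexTxT ⇒ texttexexT   [T → e]
texttexexT ⇒ texttexextTxT   [T → t T x T]
texttexextTxT ⇒ texttexextexT   [T → e]
texttexextexT ⇒ texttexextexe   [T → e]

T ⇒ tTxT ⇒ texT ⇒ textTxT ⇒ texttTxTxT ⇒ texttexTxT ⇒ texttexexT ⇒ texttexextTxT ⇒ texttexextexT ⇒ texttexextexe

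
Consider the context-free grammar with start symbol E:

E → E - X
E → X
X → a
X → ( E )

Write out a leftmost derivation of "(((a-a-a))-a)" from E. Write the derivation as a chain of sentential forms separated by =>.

E => X   [E → X]
X => (E)   [X → ( E )]
(E) => (E-X)   [E → E - X]
(E-X) => (X-X)   [E → X]
(X-X) => ((E)-X)   [X → ( E )]
((E)-X) => ((X)-X)   [E → X]
((X)-X) => (((E))-X)   [X → ( E )]
(((E))-X) => (((E-X))-X)   [E → E - X]
(((E-X))-X) => (((E-X-X))-X)   [E → E - X]
(((E-X-X))-X) => (((X-X-X))-X)   [E → X]
(((X-X-X))-X) => (((a-X-X))-X)   [X → a]
(((a-X-X))-X) => (((a-a-X))-X)   [X → a]
(((a-a-X))-X) => (((a-a-a))-X)   [X → a]
(((a-a-a))-X) => (((a-a-a))-a)   [X → a]

E=>X=>(E)=>(E-X)=>(X-X)=>((E)-X)=>((X)-X)=>(((E))-X)=>(((E-X))-X)=>(((E-X-X))-X)=>(((X-X-X))-X)=>(((a-X-X))-X)=>(((a-a-X))-X)=>(((a-a-a))-X)=>(((a-a-a))-a)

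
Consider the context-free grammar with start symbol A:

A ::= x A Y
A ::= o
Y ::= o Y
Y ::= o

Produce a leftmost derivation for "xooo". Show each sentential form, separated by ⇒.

A ⇒ xAY   [A ::= x A Y]
xAY ⇒ xoY   [A ::= o]
xoY ⇒ xooY   [Y ::= o Y]
xooY ⇒ xooo   [Y ::= o]

A ⇒ xAY ⇒ xoY ⇒ xooY ⇒ xooo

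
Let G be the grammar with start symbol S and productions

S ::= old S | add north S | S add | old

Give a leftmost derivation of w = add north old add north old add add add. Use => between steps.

S => S add   [S ::= S add]
S add => add north S add   [S ::= add north S]
add north S add => add north old S add   [S ::= old S]
add north old S add => add north old add north S add   [S ::= add north S]
add north old add north S add => add north old add north S add add   [S ::= S add]
add north old add north S add add => add north old add north S add add add   [S ::= S add]
add north old add north S add add add => add north old add north old add add add   [S ::= old]

S => S add => add north S add => add north old S add => add north old add north S add => add north old add north S add add => add north old add north S add add add => add north old add north old add add add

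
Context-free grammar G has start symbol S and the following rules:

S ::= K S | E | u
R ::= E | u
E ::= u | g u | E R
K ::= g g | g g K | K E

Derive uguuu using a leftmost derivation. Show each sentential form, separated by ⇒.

S ⇒ E ⇒ ER ⇒ uR ⇒ uE ⇒ uER ⇒ uERR ⇒ uguRR ⇒ uguuR ⇒ uguuu

S ⇒ E   [S ::= E]
E ⇒ ER   [E ::= E R]
ER ⇒ uR   [E ::= u]
uR ⇒ uE   [R ::= E]
uE ⇒ uER   [E ::= E R]
uER ⇒ uERR   [E ::= E R]
uERR ⇒ uguRR   [E ::= g u]
uguRR ⇒ uguuR   [R ::= u]
uguuR ⇒ uguuu   [R ::= u]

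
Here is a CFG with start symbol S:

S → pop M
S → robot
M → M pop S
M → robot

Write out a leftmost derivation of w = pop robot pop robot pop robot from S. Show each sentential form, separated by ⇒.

S ⇒ pop M ⇒ pop M pop S ⇒ pop M pop S pop S ⇒ pop robot pop S pop S ⇒ pop robot pop robot pop S ⇒ pop robot pop robot pop robot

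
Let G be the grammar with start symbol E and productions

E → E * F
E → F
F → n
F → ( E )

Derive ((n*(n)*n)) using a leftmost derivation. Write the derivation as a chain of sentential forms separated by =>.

E => F => (E) => (F) => ((E)) => ((E*F)) => ((E*F*F)) => ((F*F*F)) => ((n*F*F)) => ((n*(E)*F)) => ((n*(F)*F)) => ((n*(n)*F)) => ((n*(n)*n))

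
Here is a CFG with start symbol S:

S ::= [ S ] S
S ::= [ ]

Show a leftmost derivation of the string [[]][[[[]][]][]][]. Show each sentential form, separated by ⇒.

S ⇒ [S]S ⇒ [[]]S ⇒ [[]][S]S ⇒ [[]][[S]S]S ⇒ [[]][[[S]S]S]S ⇒ [[]][[[[]]S]S]S ⇒ [[]][[[[]][]]S]S ⇒ [[]][[[[]][]][]]S ⇒ [[]][[[[]][]][]][]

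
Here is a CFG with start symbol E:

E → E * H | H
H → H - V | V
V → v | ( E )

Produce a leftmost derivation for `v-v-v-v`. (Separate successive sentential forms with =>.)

E => H   [E → H]
H => H-V   [H → H - V]
H-V => H-V-V   [H → H - V]
H-V-V => H-V-V-V   [H → H - V]
H-V-V-V => V-V-V-V   [H → V]
V-V-V-V => v-V-V-V   [V → v]
v-V-V-V => v-v-V-V   [V → v]
v-v-V-V => v-v-v-V   [V → v]
v-v-v-V => v-v-v-v   [V → v]

E=>H=>H-V=>H-V-V=>H-V-V-V=>V-V-V-V=>v-V-V-V=>v-v-V-V=>v-v-v-V=>v-v-v-v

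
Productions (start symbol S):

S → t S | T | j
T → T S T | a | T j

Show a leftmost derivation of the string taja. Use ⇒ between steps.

S ⇒ tS   [S → t S]
tS ⇒ tT   [S → T]
tT ⇒ tTST   [T → T S T]
tTST ⇒ taST   [T → a]
taST ⇒ tajT   [S → j]
tajT ⇒ taja   [T → a]

S ⇒ tS ⇒ tT ⇒ tTST ⇒ taST ⇒ tajT ⇒ taja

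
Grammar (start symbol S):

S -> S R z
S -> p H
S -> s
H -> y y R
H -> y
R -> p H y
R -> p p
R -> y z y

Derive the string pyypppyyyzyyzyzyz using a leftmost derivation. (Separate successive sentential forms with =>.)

S=>SRz=>SRzRz=>pHRzRz=>pyyRRzRz=>pyyppRzRz=>pyypppHyzRz=>pyypppyyRyzRz=>pyypppyyyzyyzRz=>pyypppyyyzyyzyzyz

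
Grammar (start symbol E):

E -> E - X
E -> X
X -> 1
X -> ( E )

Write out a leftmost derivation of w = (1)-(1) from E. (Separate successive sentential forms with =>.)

E=>E-X=>X-X=>(E)-X=>(X)-X=>(1)-X=>(1)-(E)=>(1)-(X)=>(1)-(1)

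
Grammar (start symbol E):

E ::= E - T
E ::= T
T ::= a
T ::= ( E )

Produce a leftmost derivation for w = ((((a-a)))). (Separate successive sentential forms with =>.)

E=>T=>(E)=>(T)=>((E))=>((T))=>(((E)))=>(((T)))=>((((E))))=>((((E-T))))=>((((T-T))))=>((((a-T))))=>((((a-a))))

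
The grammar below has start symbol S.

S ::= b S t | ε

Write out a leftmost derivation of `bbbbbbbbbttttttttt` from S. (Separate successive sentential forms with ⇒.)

S ⇒ bSt ⇒ bbStt ⇒ bbbSttt ⇒ bbbbStttt ⇒ bbbbbSttttt ⇒ bbbbbbStttttt ⇒ bbbbbbbSttttttt ⇒ bbbbbbbbStttttttt ⇒ bbbbbbbbbSttttttttt ⇒ bbbbbbbbbttttttttt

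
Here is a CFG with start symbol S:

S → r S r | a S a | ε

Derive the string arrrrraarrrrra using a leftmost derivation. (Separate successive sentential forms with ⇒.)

S ⇒ aSa ⇒ arSra ⇒ arrSrra ⇒ arrrSrrra ⇒ arrrrSrrrra ⇒ arrrrrSrrrrra ⇒ arrrrraSarrrrra ⇒ arrrrraarrrrra

S ⇒ aSa   [S → a S a]
aSa ⇒ arSra   [S → r S r]
arSra ⇒ arrSrra   [S → r S r]
arrSrra ⇒ arrrSrrra   [S → r S r]
arrrSrrra ⇒ arrrrSrrrra   [S → r S r]
arrrrSrrrra ⇒ arrrrrSrrrrra   [S → r S r]
arrrrrSrrrrra ⇒ arrrrraSarrrrra   [S → a S a]
arrrrraSarrrrra ⇒ arrrrraarrrrra   [S → ε]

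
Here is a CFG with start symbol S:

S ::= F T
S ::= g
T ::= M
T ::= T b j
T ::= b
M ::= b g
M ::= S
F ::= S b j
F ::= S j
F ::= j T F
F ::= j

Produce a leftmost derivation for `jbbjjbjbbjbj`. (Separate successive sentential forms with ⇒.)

S⇒FT⇒jTFT⇒jTbjFT⇒jbbjFT⇒jbbjjTFT⇒jbbjjbFT⇒jbbjjbjT⇒jbbjjbjTbj⇒jbbjjbjTbjbj⇒jbbjjbjbbjbj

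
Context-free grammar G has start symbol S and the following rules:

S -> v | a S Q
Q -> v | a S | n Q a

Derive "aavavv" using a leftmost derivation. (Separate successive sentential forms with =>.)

S => aSQ => aaSQQ => aavQQ => aavaSQ => aavavQ => aavavv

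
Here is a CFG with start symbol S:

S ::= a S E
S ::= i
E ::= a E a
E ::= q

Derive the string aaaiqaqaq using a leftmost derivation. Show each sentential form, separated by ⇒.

S⇒aSE⇒aaSEE⇒aaaSEEE⇒aaaiEEE⇒aaaiqEE⇒aaaiqaEaE⇒aaaiqaqaE⇒aaaiqaqaq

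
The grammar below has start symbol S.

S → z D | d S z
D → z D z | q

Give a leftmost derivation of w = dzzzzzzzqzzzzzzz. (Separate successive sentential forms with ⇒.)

S ⇒ dSz ⇒ dzDz ⇒ dzzDzz ⇒ dzzzDzzz ⇒ dzzzzDzzzz ⇒ dzzzzzDzzzzz ⇒ dzzzzzzDzzzzzz ⇒ dzzzzzzzDzzzzzzz ⇒ dzzzzzzzqzzzzzzz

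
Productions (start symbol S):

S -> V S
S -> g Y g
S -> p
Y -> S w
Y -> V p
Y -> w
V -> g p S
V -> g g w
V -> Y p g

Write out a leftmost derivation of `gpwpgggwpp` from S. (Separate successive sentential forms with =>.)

S => VS => gpSS => gpVSS => gpYpgSS => gpwpgSS => gpwpgVSS => gpwpgggwSS => gpwpgggwpS => gpwpgggwpp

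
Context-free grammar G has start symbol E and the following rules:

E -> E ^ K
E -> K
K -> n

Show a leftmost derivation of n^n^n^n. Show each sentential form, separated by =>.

E => E^K => E^K^K => E^K^K^K => K^K^K^K => n^K^K^K => n^n^K^K => n^n^n^K => n^n^n^n

E => E^K   [E -> E ^ K]
E^K => E^K^K   [E -> E ^ K]
E^K^K => E^K^K^K   [E -> E ^ K]
E^K^K^K => K^K^K^K   [E -> K]
K^K^K^K => n^K^K^K   [K -> n]
n^K^K^K => n^n^K^K   [K -> n]
n^n^K^K => n^n^n^K   [K -> n]
n^n^n^K => n^n^n^n   [K -> n]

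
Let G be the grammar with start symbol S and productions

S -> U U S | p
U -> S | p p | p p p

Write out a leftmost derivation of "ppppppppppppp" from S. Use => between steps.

S => UUS => SUS => UUSUS => SUSUS => UUSUSUS => pppUSUSUS => pppppSUSUS => ppppppUSUS => ppppppppSUS => pppppppppUS => ppppppppppppS => ppppppppppppp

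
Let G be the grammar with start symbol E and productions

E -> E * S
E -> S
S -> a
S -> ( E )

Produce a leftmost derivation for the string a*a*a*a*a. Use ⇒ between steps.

E ⇒ E*S   [E -> E * S]
E*S ⇒ E*S*S   [E -> E * S]
E*S*S ⇒ E*S*S*S   [E -> E * S]
E*S*S*S ⇒ E*S*S*S*S   [E -> E * S]
E*S*S*S*S ⇒ S*S*S*S*S   [E -> S]
S*S*S*S*S ⇒ a*S*S*S*S   [S -> a]
a*S*S*S*S ⇒ a*a*S*S*S   [S -> a]
a*a*S*S*S ⇒ a*a*a*S*S   [S -> a]
a*a*a*S*S ⇒ a*a*a*a*S   [S -> a]
a*a*a*a*S ⇒ a*a*a*a*a   [S -> a]

E ⇒ E*S ⇒ E*S*S ⇒ E*S*S*S ⇒ E*S*S*S*S ⇒ S*S*S*S*S ⇒ a*S*S*S*S ⇒ a*a*S*S*S ⇒ a*a*a*S*S ⇒ a*a*a*a*S ⇒ a*a*a*a*a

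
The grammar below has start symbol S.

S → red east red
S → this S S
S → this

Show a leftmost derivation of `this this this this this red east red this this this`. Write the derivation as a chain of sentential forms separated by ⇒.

S ⇒ this S S ⇒ this this S S S ⇒ this this this S S ⇒ this this this this S S S ⇒ this this this this this S S S S ⇒ this this this this this red east red S S S ⇒ this this this this this red east red this S S ⇒ this this this this this red east red this this S ⇒ this this this this this red east red this this this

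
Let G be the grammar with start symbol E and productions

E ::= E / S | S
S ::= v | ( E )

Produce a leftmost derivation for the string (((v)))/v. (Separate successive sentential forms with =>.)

E => E/S   [E ::= E / S]
E/S => S/S   [E ::= S]
S/S => (E)/S   [S ::= ( E )]
(E)/S => (S)/S   [E ::= S]
(S)/S => ((E))/S   [S ::= ( E )]
((E))/S => ((S))/S   [E ::= S]
((S))/S => (((E)))/S   [S ::= ( E )]
(((E)))/S => (((S)))/S   [E ::= S]
(((S)))/S => (((v)))/S   [S ::= v]
(((v)))/S => (((v)))/v   [S ::= v]

E => E/S => S/S => (E)/S => (S)/S => ((E))/S => ((S))/S => (((E)))/S => (((S)))/S => (((v)))/S => (((v)))/v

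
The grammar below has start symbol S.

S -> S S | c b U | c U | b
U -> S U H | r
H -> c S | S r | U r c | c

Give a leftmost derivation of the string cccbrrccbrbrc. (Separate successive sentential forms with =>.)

S => cU => cSUH => cSSUH => ccUSUH => ccSUHSUH => cccbUUHSUH => cccbrUHSUH => cccbrrHSUH => cccbrrcSSUH => cccbrrccbUSUH => cccbrrccbrSUH => cccbrrccbrbUH => cccbrrccbrbrH => cccbrrccbrbrc

S => cU   [S -> c U]
cU => cSUH   [U -> S U H]
cSUH => cSSUH   [S -> S S]
cSSUH => ccUSUH   [S -> c U]
ccUSUH => ccSUHSUH   [U -> S U H]
ccSUHSUH => cccbUUHSUH   [S -> c b U]
cccbUUHSUH => cccbrUHSUH   [U -> r]
cccbrUHSUH => cccbrrHSUH   [U -> r]
cccbrrHSUH => cccbrrcSSUH   [H -> c S]
cccbrrcSSUH => cccbrrccbUSUH   [S -> c b U]
cccbrrccbUSUH => cccbrrccbrSUH   [U -> r]
cccbrrccbrSUH => cccbrrccbrbUH   [S -> b]
cccbrrccbrbUH => cccbrrccbrbrH   [U -> r]
cccbrrccbrbrH => cccbrrccbrbrc   [H -> c]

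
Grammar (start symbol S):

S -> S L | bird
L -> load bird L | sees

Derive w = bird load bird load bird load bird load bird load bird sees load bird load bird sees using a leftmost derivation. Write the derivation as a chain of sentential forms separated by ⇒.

S ⇒ S L   [S -> S L]
S L ⇒ S L L   [S -> S L]
S L L ⇒ bird L L   [S -> bird]
bird L L ⇒ bird load bird L L   [L -> load bird L]
bird load bird L L ⇒ bird load bird load bird L L   [L -> load bird L]
bird load bird load bird L L ⇒ bird load bird load bird load bird L L   [L -> load bird L]
bird load bird load bird load bird L L ⇒ bird load bird load bird load bird load bird L L   [L -> load bird L]
bird load bird load bird load bird load bird L L ⇒ bird load bird load bird load bird load bird load bird L L   [L -> load bird L]
bird load bird load bird load bird load bird load bird L L ⇒ bird load bird load bird load bird load bird load bird sees L   [L -> sees]
bird load bird load bird load bird load bird load bird sees L ⇒ bird load bird load bird load bird load bird load bird sees load bird L   [L -> load bird L]
bird load bird load bird load bird load bird load bird sees load bird L ⇒ bird load bird load bird load bird load bird load bird sees load bird load bird L   [L -> load bird L]
bird load bird load bird load bird load bird load bird sees load bird load bird L ⇒ bird load bird load bird load bird load bird load bird sees load bird load bird sees   [L -> sees]

S ⇒ S L ⇒ S L L ⇒ bird L L ⇒ bird load bird L L ⇒ bird load bird load bird L L ⇒ bird load bird load bird load bird L L ⇒ bird load bird load bird load bird load bird L L ⇒ bird load bird load bird load bird load bird load bird L L ⇒ bird load bird load bird load bird load bird load bird sees L ⇒ bird load bird load bird load bird load bird load bird sees load bird L ⇒ bird load bird load bird load bird load bird load bird sees load bird load bird L ⇒ bird load bird load bird load bird load bird load bird sees load bird load bird sees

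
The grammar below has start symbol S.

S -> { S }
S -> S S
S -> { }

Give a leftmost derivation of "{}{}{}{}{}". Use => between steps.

S => SS => SSS => SSSS => SSSSS => {}SSSS => {}{}SSS => {}{}{}SS => {}{}{}{}S => {}{}{}{}{}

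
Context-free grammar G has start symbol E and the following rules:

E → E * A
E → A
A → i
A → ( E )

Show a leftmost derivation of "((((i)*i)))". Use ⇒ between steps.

E ⇒ A ⇒ (E) ⇒ (A) ⇒ ((E)) ⇒ ((A)) ⇒ (((E))) ⇒ (((E*A))) ⇒ (((A*A))) ⇒ ((((E)*A))) ⇒ ((((A)*A))) ⇒ ((((i)*A))) ⇒ ((((i)*i)))

E ⇒ A   [E → A]
A ⇒ (E)   [A → ( E )]
(E) ⇒ (A)   [E → A]
(A) ⇒ ((E))   [A → ( E )]
((E)) ⇒ ((A))   [E → A]
((A)) ⇒ (((E)))   [A → ( E )]
(((E))) ⇒ (((E*A)))   [E → E * A]
(((E*A))) ⇒ (((A*A)))   [E → A]
(((A*A))) ⇒ ((((E)*A)))   [A → ( E )]
((((E)*A))) ⇒ ((((A)*A)))   [E → A]
((((A)*A))) ⇒ ((((i)*A)))   [A → i]
((((i)*A))) ⇒ ((((i)*i)))   [A → i]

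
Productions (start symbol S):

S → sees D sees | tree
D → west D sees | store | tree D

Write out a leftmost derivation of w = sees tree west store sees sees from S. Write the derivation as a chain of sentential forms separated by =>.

S => sees D sees => sees tree D sees => sees tree west D sees sees => sees tree west store sees sees

S => sees D sees   [S → sees D sees]
sees D sees => sees tree D sees   [D → tree D]
sees tree D sees => sees tree west D sees sees   [D → west D sees]
sees tree west D sees sees => sees tree west store sees sees   [D → store]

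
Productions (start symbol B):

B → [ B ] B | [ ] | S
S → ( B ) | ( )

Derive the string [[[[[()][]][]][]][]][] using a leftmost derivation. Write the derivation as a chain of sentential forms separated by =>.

B => [B]B   [B → [ B ] B]
[B]B => [[B]B]B   [B → [ B ] B]
[[B]B]B => [[[B]B]B]B   [B → [ B ] B]
[[[B]B]B]B => [[[[B]B]B]B]B   [B → [ B ] B]
[[[[B]B]B]B]B => [[[[[B]B]B]B]B]B   [B → [ B ] B]
[[[[[B]B]B]B]B]B => [[[[[S]B]B]B]B]B   [B → S]
[[[[[S]B]B]B]B]B => [[[[[()]B]B]B]B]B   [S → ( )]
[[[[[()]B]B]B]B]B => [[[[[()][]]B]B]B]B   [B → [ ]]
[[[[[()][]]B]B]B]B => [[[[[()][]][]]B]B]B   [B → [ ]]
[[[[[()][]][]]B]B]B => [[[[[()][]][]][]]B]B   [B → [ ]]
[[[[[()][]][]][]]B]B => [[[[[()][]][]][]][]]B   [B → [ ]]
[[[[[()][]][]][]][]]B => [[[[[()][]][]][]][]][]   [B → [ ]]

B => [B]B => [[B]B]B => [[[B]B]B]B => [[[[B]B]B]B]B => [[[[[B]B]B]B]B]B => [[[[[S]B]B]B]B]B => [[[[[()]B]B]B]B]B => [[[[[()][]]B]B]B]B => [[[[[()][]][]]B]B]B => [[[[[()][]][]][]]B]B => [[[[[()][]][]][]][]]B => [[[[[()][]][]][]][]][]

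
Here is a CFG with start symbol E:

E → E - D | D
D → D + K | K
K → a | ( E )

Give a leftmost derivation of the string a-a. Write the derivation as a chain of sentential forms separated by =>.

E => E-D => D-D => K-D => a-D => a-K => a-a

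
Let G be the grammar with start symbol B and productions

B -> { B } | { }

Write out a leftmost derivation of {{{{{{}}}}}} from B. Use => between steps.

B=>{B}=>{{B}}=>{{{B}}}=>{{{{B}}}}=>{{{{{B}}}}}=>{{{{{{}}}}}}

B => {B}   [B -> { B }]
{B} => {{B}}   [B -> { B }]
{{B}} => {{{B}}}   [B -> { B }]
{{{B}}} => {{{{B}}}}   [B -> { B }]
{{{{B}}}} => {{{{{B}}}}}   [B -> { B }]
{{{{{B}}}}} => {{{{{{}}}}}}   [B -> { }]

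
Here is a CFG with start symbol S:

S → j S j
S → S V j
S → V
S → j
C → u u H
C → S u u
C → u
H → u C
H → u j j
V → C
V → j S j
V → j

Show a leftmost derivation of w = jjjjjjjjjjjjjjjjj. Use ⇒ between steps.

S⇒SVj⇒SVjVj⇒SVjVjVj⇒jSjVjVjVj⇒jVjVjVjVj⇒jjSjjVjVjVj⇒jjSVjjjVjVjVj⇒jjjSjVjjjVjVjVj⇒jjjjSjjVjjjVjVjVj⇒jjjjjjjVjjjVjVjVj⇒jjjjjjjjjjjVjVjVj⇒jjjjjjjjjjjjjVjVj⇒jjjjjjjjjjjjjjjVj⇒jjjjjjjjjjjjjjjjj

S ⇒ SVj   [S → S V j]
SVj ⇒ SVjVj   [S → S V j]
SVjVj ⇒ SVjVjVj   [S → S V j]
SVjVjVj ⇒ jSjVjVjVj   [S → j S j]
jSjVjVjVj ⇒ jVjVjVjVj   [S → V]
jVjVjVjVj ⇒ jjSjjVjVjVj   [V → j S j]
jjSjjVjVjVj ⇒ jjSVjjjVjVjVj   [S → S V j]
jjSVjjjVjVjVj ⇒ jjjSjVjjjVjVjVj   [S → j S j]
jjjSjVjjjVjVjVj ⇒ jjjjSjjVjjjVjVjVj   [S → j S j]
jjjjSjjVjjjVjVjVj ⇒ jjjjjjjVjjjVjVjVj   [S → j]
jjjjjjjVjjjVjVjVj ⇒ jjjjjjjjjjjVjVjVj   [V → j]
jjjjjjjjjjjVjVjVj ⇒ jjjjjjjjjjjjjVjVj   [V → j]
jjjjjjjjjjjjjVjVj ⇒ jjjjjjjjjjjjjjjVj   [V → j]
jjjjjjjjjjjjjjjVj ⇒ jjjjjjjjjjjjjjjjj   [V → j]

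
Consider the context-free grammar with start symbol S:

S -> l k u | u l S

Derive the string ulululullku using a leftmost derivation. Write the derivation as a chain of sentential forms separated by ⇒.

S ⇒ ulS ⇒ ululS ⇒ ulululS ⇒ ululululS ⇒ ulululullku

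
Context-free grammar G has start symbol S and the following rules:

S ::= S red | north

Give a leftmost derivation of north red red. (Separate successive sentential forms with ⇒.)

S ⇒ S red   [S ::= S red]
S red ⇒ S red red   [S ::= S red]
S red red ⇒ north red red   [S ::= north]

S ⇒ S red ⇒ S red red ⇒ north red red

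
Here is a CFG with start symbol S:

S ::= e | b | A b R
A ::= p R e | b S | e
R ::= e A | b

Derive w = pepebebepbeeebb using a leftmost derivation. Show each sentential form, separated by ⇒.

S⇒AbR⇒pRebR⇒peAebR⇒pepReebR⇒pepeAeebR⇒pepebSeebR⇒pepebAbReebR⇒pepebebReebR⇒pepebebeAeebR⇒pepebebepReeebR⇒pepebebepbeeebR⇒pepebebepbeeebb

S ⇒ AbR   [S ::= A b R]
AbR ⇒ pRebR   [A ::= p R e]
pRebR ⇒ peAebR   [R ::= e A]
peAebR ⇒ pepReebR   [A ::= p R e]
pepReebR ⇒ pepeAeebR   [R ::= e A]
pepeAeebR ⇒ pepebSeebR   [A ::= b S]
pepebSeebR ⇒ pepebAbReebR   [S ::= A b R]
pepebAbReebR ⇒ pepebebReebR   [A ::= e]
pepebebReebR ⇒ pepebebeAeebR   [R ::= e A]
pepebebeAeebR ⇒ pepebebepReeebR   [A ::= p R e]
pepebebepReeebR ⇒ pepebebepbeeebR   [R ::= b]
pepebebepbeeebR ⇒ pepebebepbeeebb   [R ::= b]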